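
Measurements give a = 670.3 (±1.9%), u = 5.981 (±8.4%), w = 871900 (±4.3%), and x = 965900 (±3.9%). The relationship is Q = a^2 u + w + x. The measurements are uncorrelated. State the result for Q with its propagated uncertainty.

Let p = a^2·u = 2.687e+06. δp/p = √((2·δa/a)² + (1·δu/u)²) = √(0.00144 + 0.00706) = 0.0922, so δp = 2.48e+05.
Q = p + w + x: δQ = √(δp² + δw² + δx²) = √(6.14e+10 + 1.41e+09 + 1.42e+09) = 2.53e+05
Q = 4.525e+06.

(4.525 ± 0.253) × 10^6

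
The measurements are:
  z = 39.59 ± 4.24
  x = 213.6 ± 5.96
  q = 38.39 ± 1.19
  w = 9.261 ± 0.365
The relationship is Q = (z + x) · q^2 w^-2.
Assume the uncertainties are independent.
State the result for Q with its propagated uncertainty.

4351 ± 454

Let u = z + x = 253.2. δu = √(δz² + δx²) = √(18.0 + 35.5) = 7.31, so δu/u = 0.0289.
Q is then a monomial in u, q, w:
δQ/Q = √((δu/u)² + (2·δq/q)² + (-2·δw/w)²) = √(0.000835 + 0.00384 + 0.00621) = 0.104
Q = 4351, so δQ = 0.104 × 4351 = 454.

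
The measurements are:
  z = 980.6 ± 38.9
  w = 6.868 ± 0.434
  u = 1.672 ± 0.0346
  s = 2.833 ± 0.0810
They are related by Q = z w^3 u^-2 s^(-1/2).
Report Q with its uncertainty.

Products/powers → add relative errors in quadrature, weighted by exponent:
  (1·δz/z)² = (1×0.0397)² = 0.00157;  (3·δw/w)² = (3×0.0632)² = 0.0359;  (-2·δu/u)² = (-2×0.0207)² = 0.00171;  (−½·δs/s)² = (-0.5×0.0286)² = 0.000204
δQ/Q = √(0.0394) = 0.199
Q = 67510, so δQ = 0.199 × 67510 = 13400.

67510 ± 13400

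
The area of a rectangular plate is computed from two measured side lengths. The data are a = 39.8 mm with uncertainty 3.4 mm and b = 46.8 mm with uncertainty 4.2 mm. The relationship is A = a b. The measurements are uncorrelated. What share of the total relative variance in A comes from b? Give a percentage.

52.5%

(δA/A)² = (1·δa/a)² + (1·δb/b)²
  a term: (1×0.0854)² = 0.00730
  b term: (1×0.0897)² = 0.00805
Total = 0.0154. Share from b = 0.00805/0.0154 = 0.525.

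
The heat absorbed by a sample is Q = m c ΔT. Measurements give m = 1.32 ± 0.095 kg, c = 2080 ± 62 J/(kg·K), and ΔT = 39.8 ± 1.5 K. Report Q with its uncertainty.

(1.09 ± 0.0946) × 10^5 J

Each factor contributes (exponent × relative error)² to (δQ/Q)²:
  (1·δm/m)² = (1×0.0720)² = 0.00518;  (1·δc/c)² = (1×0.0298)² = 0.000888;  (1·δΔT/ΔT)² = (1×0.0377)² = 0.00142
δQ/Q = √(0.00749) = 0.0865
Q = 1.09e+05 J, so δQ = 0.0865 × 1.09e+05 = 9460 J.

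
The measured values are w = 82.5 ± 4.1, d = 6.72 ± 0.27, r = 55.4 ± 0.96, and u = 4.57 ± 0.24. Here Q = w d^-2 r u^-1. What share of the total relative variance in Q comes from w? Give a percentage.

(δQ/Q)² = (1·δw/w)² + (-2·δd/d)² + (1·δr/r)² + (-1·δu/u)²
  w term: (1×0.0497)² = 0.00247
  d term: (-2×0.0402)² = 0.00646
  r term: (1×0.0173)² = 0.000300
  u term: (-1×0.0525)² = 0.00276
Total = 0.0120. Share from w = 0.00247/0.0120 = 0.206.

20.6%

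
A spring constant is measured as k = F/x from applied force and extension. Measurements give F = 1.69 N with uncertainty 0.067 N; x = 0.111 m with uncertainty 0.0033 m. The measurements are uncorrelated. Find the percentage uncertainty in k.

4.96%

Relative error in a monomial: (δk/k)² = Σ (nᵢ · δxᵢ/xᵢ)².
  (1·δF/F)² = (1×0.0396)² = 0.00157;  (-1·δx/x)² = (-1×0.0297)² = 0.000884
δk/k = √(0.00246) = 0.0496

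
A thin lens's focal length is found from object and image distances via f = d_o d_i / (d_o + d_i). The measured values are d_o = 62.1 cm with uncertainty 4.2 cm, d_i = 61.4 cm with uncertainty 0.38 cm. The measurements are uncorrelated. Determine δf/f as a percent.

3.38%

∂f/∂d_o = (d_i/(d_o+d_i))² = 0.247;  ∂f/∂d_i = (d_o/(d_o+d_i))² = 0.253
δf = √((∂f/∂d_o · δd_o)² + (∂f/∂d_i · δd_i)²) = √(1.08 + 0.00923) = 1.04 cm
f = 30.9 cm, so δf/f = 1.04/30.9 = 0.0338.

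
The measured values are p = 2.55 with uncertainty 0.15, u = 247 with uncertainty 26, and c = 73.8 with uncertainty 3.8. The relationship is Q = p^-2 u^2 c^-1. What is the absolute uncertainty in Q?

31.4

Relative error in a monomial: (δQ/Q)² = Σ (nᵢ · δxᵢ/xᵢ)².
  (-2·δp/p)² = (-2×0.0588)² = 0.0138;  (2·δu/u)² = (2×0.105)² = 0.0443;  (-1·δc/c)² = (-1×0.0515)² = 0.00265
δQ/Q = √(0.0608) = 0.247
Q = 127, so δQ = 0.247 × 127 = 31.4.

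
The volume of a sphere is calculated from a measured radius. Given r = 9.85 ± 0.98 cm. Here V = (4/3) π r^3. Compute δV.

1190 cm^3

V ∝ r^3, so δV/V = |3| · δr/r = 3 × 0.0995 = 0.298.
V = 4000 cm^3, so δV = 0.298 × 4000 = 1190 cm^3.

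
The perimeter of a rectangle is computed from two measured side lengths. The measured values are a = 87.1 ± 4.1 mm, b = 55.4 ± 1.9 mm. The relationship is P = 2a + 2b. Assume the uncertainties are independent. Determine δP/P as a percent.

3.17%

P is a linear combination, so absolute uncertainties add in quadrature:
  (2·δa)² = 67.2;  (2·δb)² = 14.4
δP = √(81.7) = 9.04 mm
P = 285 mm, so δP/P = 9.04/285 = 0.0317.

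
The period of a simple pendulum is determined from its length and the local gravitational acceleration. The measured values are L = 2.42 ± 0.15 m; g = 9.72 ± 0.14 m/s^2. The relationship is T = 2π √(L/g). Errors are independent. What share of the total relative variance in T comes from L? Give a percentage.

94.9%

(δT/T)² = (½·δL/L)² + (−½·δg/g)²
  L term: (0.5×0.0620)² = 0.000960
  g term: (-0.5×0.0144)² = 5.19e-05
Total = 0.00101. Share from L = 0.000960/0.00101 = 0.949.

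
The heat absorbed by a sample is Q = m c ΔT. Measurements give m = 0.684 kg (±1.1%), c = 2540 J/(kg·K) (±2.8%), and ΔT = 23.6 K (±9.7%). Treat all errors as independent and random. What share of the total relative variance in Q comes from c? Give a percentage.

7.60%

(δQ/Q)² = (1·δm/m)² + (1·δc/c)² + (1·δΔT/ΔT)²
  m term: (1×0.0110)² = 0.000121
  c term: (1×0.0280)² = 0.000784
  ΔT term: (1×0.0970)² = 0.00941
Total = 0.0103. Share from c = 0.000784/0.0103 = 0.0760.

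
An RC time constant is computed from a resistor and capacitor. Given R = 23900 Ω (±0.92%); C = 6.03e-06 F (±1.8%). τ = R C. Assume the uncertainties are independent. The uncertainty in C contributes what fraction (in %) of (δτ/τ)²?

79.3%

(δτ/τ)² = (1·δR/R)² + (1·δC/C)²
  R term: (1×0.00920)² = 8.46e-05
  C term: (1×0.0180)² = 0.000324
Total = 0.000409. Share from C = 0.000324/0.000409 = 0.793.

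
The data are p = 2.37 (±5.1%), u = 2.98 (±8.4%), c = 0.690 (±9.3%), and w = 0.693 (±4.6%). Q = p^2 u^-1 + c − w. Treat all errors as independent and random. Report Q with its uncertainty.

Let h = p^2·u^-1 = 1.88. δh/h = √((2·δp/p)² + (-1·δu/u)²) = √(0.0104 + 0.00706) = 0.132, so δh = 0.249.
Q = h + c − w: δQ = √(δh² + δc² + δw²) = √(0.0620 + 0.00412 + 0.00102) = 0.259
Q = 1.88.

1.88 ± 0.259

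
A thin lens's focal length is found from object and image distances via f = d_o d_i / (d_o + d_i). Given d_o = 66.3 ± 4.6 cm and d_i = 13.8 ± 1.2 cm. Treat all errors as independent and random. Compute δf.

0.833 cm

∂f/∂d_o = (d_i/(d_o+d_i))² = 0.0297;  ∂f/∂d_i = (d_o/(d_o+d_i))² = 0.685
δf = √((∂f/∂d_o · δd_o)² + (∂f/∂d_i · δd_i)²) = √(0.0186 + 0.676) = 0.833 cm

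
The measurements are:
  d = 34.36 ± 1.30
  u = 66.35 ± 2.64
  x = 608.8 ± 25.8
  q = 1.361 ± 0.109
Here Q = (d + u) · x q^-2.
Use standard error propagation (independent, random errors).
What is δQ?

5570

Let w = d + u = 100.7. δw = √(δd² + δu²) = √(1.69 + 6.97) = 2.94, so δw/w = 0.0292.
Q is then a monomial in w, x, q:
δQ/Q = √((δw/w)² + (1·δx/x)² + (-2·δq/q)²) = √(0.000854 + 0.00180 + 0.0257) = 0.168
Q = 33100, so δQ = 0.168 × 33100 = 5570.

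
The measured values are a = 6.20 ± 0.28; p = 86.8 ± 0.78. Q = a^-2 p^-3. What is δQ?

Each factor contributes (exponent × relative error)² to (δQ/Q)²:
  (-2·δa/a)² = (-2×0.0452)² = 0.00816;  (-3·δp/p)² = (-3×0.00899)² = 0.000727
δQ/Q = √(0.00888) = 0.0943
Q = 3.98e-08, so δQ = 0.0943 × 3.98e-08 = 3.75e-09.

3.75e-09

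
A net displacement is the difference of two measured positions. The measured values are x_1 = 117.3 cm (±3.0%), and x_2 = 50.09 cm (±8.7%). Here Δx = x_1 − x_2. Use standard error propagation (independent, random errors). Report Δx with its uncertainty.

Δx is a linear combination, so absolute uncertainties add in quadrature:
  (δx_1)² = 12.4;  (δx_2)² = 19.0
δΔx = √(31.4) = 5.60 cm
Δx = 67.21 cm.

67.21 ± 5.60 cm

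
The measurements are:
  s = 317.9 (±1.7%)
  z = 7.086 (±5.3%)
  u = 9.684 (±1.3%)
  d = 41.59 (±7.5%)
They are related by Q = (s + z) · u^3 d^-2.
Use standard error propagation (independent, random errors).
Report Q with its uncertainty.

Let w = s + z = 325.0. δw = √(δs² + δz²) = √(29.2 + 0.141) = 5.42, so δw/w = 0.0167.
Q is then a monomial in w, u, d:
δQ/Q = √((δw/w)² + (3·δu/u)² + (-2·δd/d)²) = √(0.000278 + 0.00152 + 0.0225) = 0.156
Q = 170.6, so δQ = 0.156 × 170.6 = 26.6.

170.6 ± 26.6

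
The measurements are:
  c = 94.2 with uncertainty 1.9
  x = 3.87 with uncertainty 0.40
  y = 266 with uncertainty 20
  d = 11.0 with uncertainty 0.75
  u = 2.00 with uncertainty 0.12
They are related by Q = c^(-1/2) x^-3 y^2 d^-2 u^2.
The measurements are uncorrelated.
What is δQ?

Q is a product of powers, so relative uncertainties combine in quadrature:
  (−½·δc/c)² = (-0.5×0.0202)² = 0.000102;  (-3·δx/x)² = (-3×0.103)² = 0.0961;  (2·δy/y)² = (2×0.0752)² = 0.0226;  (-2·δd/d)² = (-2×0.0682)² = 0.0186;  (2·δu/u)² = (2×0.0600)² = 0.0144
δQ/Q = √(0.152) = 0.390
Q = 4.16, so δQ = 0.390 × 4.16 = 1.62.

1.62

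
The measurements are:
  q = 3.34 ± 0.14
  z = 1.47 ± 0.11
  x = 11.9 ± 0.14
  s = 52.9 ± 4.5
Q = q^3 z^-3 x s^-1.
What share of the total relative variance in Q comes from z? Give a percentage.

68.5%

(δQ/Q)² = (3·δq/q)² + (-3·δz/z)² + (1·δx/x)² + (-1·δs/s)²
  q term: (3×0.0419)² = 0.0158
  z term: (-3×0.0748)² = 0.0504
  x term: (1×0.0118)² = 0.000138
  s term: (-1×0.0851)² = 0.00724
Total = 0.0736. Share from z = 0.0504/0.0736 = 0.685.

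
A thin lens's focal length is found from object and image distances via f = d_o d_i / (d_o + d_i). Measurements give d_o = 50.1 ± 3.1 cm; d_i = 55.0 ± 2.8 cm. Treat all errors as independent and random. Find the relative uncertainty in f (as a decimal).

0.0405

∂f/∂d_o = (d_i/(d_o+d_i))² = 0.274;  ∂f/∂d_i = (d_o/(d_o+d_i))² = 0.227
δf = √((∂f/∂d_o · δd_o)² + (∂f/∂d_i · δd_i)²) = √(0.721 + 0.405) = 1.06 cm
f = 26.2 cm, so δf/f = 1.06/26.2 = 0.0405.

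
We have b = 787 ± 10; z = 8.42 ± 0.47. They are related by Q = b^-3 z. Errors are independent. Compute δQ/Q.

0.0676

Products/powers → add relative errors in quadrature, weighted by exponent:
  (-3·δb/b)² = (-3×0.0127)² = 0.00145;  (1·δz/z)² = (1×0.0558)² = 0.00312
δQ/Q = √(0.00457) = 0.0676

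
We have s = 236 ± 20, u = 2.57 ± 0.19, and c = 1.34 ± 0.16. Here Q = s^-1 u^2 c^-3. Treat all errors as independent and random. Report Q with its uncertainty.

Q is a product of powers, so relative uncertainties combine in quadrature:
  (-1·δs/s)² = (-1×0.0847)² = 0.00718;  (2·δu/u)² = (2×0.0739)² = 0.0219;  (-3·δc/c)² = (-3×0.119)² = 0.128
δQ/Q = √(0.157) = 0.397
Q = 0.0116, so δQ = 0.397 × 0.0116 = 0.00461.

0.0116 ± 0.00461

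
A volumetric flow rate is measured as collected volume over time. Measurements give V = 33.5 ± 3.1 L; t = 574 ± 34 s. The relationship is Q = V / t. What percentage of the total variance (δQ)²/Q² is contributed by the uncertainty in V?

70.9%

(δQ/Q)² = (1·δV/V)² + (-1·δt/t)²
  V term: (1×0.0925)² = 0.00856
  t term: (-1×0.0592)² = 0.00351
Total = 0.0121. Share from V = 0.00856/0.0121 = 0.709.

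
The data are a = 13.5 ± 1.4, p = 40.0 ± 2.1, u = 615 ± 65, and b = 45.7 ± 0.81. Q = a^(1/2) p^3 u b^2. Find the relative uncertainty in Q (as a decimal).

Products/powers → add relative errors in quadrature, weighted by exponent:
  (½·δa/a)² = (0.5×0.104)² = 0.00269;  (3·δp/p)² = (3×0.0525)² = 0.0248;  (1·δu/u)² = (1×0.106)² = 0.0112;  (2·δb/b)² = (2×0.0177)² = 0.00126
δQ/Q = √(0.0399) = 0.200

0.200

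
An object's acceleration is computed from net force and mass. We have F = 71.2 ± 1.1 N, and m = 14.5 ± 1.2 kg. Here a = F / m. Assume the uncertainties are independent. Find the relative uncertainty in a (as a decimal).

Products/powers → add relative errors in quadrature, weighted by exponent:
  (1·δF/F)² = (1×0.0154)² = 0.000239;  (-1·δm/m)² = (-1×0.0828)² = 0.00685
δa/a = √(0.00709) = 0.0842

0.0842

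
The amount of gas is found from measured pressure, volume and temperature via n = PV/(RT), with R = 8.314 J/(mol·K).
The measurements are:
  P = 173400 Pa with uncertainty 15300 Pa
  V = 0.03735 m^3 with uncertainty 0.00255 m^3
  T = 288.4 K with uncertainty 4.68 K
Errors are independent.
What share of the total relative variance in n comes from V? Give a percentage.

(δn/n)² = (1·δP/P)² + (1·δV/V)² + (-1·δT/T)²
  P term: (1×0.0882)² = 0.00779
  V term: (1×0.0683)² = 0.00466
  T term: (-1×0.0162)² = 0.000263
Total = 0.0127. Share from V = 0.00466/0.0127 = 0.367.

36.7%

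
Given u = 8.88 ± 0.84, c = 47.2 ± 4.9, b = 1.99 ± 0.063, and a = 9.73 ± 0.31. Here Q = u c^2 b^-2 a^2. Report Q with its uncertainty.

(4.73 ± 1.16) × 10^5

Products/powers → add relative errors in quadrature, weighted by exponent:
  (1·δu/u)² = (1×0.0946)² = 0.00895;  (2·δc/c)² = (2×0.104)² = 0.0431;  (-2·δb/b)² = (-2×0.0317)² = 0.00401;  (2·δa/a)² = (2×0.0319)² = 0.00406
δQ/Q = √(0.0601) = 0.245
Q = 4.73e+05, so δQ = 0.245 × 4.73e+05 = 1.16e+05.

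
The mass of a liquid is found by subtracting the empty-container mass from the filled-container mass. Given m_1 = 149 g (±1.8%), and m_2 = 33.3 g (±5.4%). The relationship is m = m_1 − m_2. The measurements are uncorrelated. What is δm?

m is a linear combination, so absolute uncertainties add in quadrature:
  (δm_1)² = 7.19;  (δm_2)² = 3.23
δm = √(10.4) = 3.23 g

3.23 g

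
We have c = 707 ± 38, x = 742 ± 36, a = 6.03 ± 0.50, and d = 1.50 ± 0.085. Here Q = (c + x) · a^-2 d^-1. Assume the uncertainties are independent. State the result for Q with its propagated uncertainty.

Let u = c + x = 1450. δu = √(δc² + δx²) = √(1440 + 1300) = 52.3, so δu/u = 0.0361.
Q is then a monomial in u, a, d:
δQ/Q = √((δu/u)² + (-2·δa/a)² + (-1·δd/d)²) = √(0.00131 + 0.0275 + 0.00321) = 0.179
Q = 26.6, so δQ = 0.179 × 26.6 = 4.75.

26.6 ± 4.75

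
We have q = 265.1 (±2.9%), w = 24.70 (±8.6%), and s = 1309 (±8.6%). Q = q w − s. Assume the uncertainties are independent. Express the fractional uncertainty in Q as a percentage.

11.5%

Let p = q·w = 6548. δp/p = √((1·δq/q)² + (1·δw/w)²) = √(0.000841 + 0.00740) = 0.0908, so δp = 594.
Q = p − s: δQ = √(δp² + δs²) = √(3.53e+05 + 12700) = 605
Q = 5239, so δQ/Q = 605/5239 = 0.115.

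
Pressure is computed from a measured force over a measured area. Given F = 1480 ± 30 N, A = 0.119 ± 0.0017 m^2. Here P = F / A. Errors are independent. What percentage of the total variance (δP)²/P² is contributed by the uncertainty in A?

(δP/P)² = (1·δF/F)² + (-1·δA/A)²
  F term: (1×0.0203)² = 0.000411
  A term: (-1×0.0143)² = 0.000204
Total = 0.000615. Share from A = 0.000204/0.000615 = 0.332.

33.2%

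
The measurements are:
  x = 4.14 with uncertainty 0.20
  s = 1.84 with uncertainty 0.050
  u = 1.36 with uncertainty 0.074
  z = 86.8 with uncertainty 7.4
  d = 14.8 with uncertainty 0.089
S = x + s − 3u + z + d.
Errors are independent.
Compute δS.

Sums and differences: (δS)² = Σ (cᵢ δxᵢ)².
  (δx)² = 0.0400;  (δs)² = 0.00250;  (3·δu)² = 0.0493;  (δz)² = 54.8;  (δd)² = 0.00792
δS = √(54.9) = 7.41

7.41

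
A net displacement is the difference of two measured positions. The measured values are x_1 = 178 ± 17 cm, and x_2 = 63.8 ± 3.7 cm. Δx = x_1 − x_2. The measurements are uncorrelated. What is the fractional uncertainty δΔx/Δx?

0.152

Δx is a linear combination, so absolute uncertainties add in quadrature:
  (δx_1)² = 289;  (δx_2)² = 13.7
δΔx = √(303) = 17.4 cm
Δx = 114 cm, so δΔx/Δx = 17.4/114 = 0.152.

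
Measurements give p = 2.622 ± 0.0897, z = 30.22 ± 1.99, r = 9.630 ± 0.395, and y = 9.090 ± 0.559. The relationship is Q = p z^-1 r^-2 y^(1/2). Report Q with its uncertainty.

Products/powers → add relative errors in quadrature, weighted by exponent:
  (1·δp/p)² = (1×0.0342)² = 0.00117;  (-1·δz/z)² = (-1×0.0659)² = 0.00434;  (-2·δr/r)² = (-2×0.0410)² = 0.00673;  (½·δy/y)² = (0.5×0.0615)² = 0.000945
δQ/Q = √(0.0132) = 0.115
Q = 0.002821, so δQ = 0.115 × 0.002821 = 0.000324.

0.002821 ± 0.000324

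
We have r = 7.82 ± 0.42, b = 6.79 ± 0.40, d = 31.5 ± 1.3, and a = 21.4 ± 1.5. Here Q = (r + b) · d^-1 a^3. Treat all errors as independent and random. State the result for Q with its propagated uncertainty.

4550 ± 991

Let u = r + b = 14.6. δu = √(δr² + δb²) = √(0.176 + 0.160) = 0.580, so δu/u = 0.0397.
Q is then a monomial in u, d, a:
δQ/Q = √((δu/u)² + (-1·δd/d)² + (3·δa/a)²) = √(0.00158 + 0.00170 + 0.0442) = 0.218
Q = 4550, so δQ = 0.218 × 4550 = 991.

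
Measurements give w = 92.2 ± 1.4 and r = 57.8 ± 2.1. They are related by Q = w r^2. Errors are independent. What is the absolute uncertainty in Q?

22900

Relative error in a monomial: (δQ/Q)² = Σ (nᵢ · δxᵢ/xᵢ)².
  (1·δw/w)² = (1×0.0152)² = 0.000231;  (2·δr/r)² = (2×0.0363)² = 0.00528
δQ/Q = √(0.00551) = 0.0742
Q = 3.08e+05, so δQ = 0.0742 × 3.08e+05 = 22900.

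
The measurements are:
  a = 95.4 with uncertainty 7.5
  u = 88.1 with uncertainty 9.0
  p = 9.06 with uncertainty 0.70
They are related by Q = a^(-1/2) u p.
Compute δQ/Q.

0.134

For a monomial Q ∝ a^(-1/2), u, p, fractional errors add in quadrature:
  (−½·δa/a)² = (-0.5×0.0786)² = 0.00155;  (1·δu/u)² = (1×0.102)² = 0.0104;  (1·δp/p)² = (1×0.0773)² = 0.00597
δQ/Q = √(0.0180) = 0.134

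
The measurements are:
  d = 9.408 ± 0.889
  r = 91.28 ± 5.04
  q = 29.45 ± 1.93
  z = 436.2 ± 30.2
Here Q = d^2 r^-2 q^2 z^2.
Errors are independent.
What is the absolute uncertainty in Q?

5.09e+05

Relative error in a monomial: (δQ/Q)² = Σ (nᵢ · δxᵢ/xᵢ)².
  (2·δd/d)² = (2×0.0945)² = 0.0357;  (-2·δr/r)² = (-2×0.0552)² = 0.0122;  (2·δq/q)² = (2×0.0655)² = 0.0172;  (2·δz/z)² = (2×0.0692)² = 0.0192
δQ/Q = √(0.0843) = 0.290
Q = 1.753e+06, so δQ = 0.290 × 1.753e+06 = 5.09e+05.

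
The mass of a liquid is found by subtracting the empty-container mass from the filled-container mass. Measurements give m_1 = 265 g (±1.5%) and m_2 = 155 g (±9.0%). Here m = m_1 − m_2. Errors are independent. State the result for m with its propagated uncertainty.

Absolute uncertainties add in quadrature for a linear combination:
  (δm_1)² = 15.8;  (δm_2)² = 195
δm = √(210) = 14.5 g
m = 110 g.

110 ± 14.5 g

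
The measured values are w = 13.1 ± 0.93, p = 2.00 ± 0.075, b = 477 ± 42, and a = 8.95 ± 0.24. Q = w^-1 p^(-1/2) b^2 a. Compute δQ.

21200

Q is a product of powers, so relative uncertainties combine in quadrature:
  (-1·δw/w)² = (-1×0.0710)² = 0.00504;  (−½·δp/p)² = (-0.5×0.0375)² = 0.000352;  (2·δb/b)² = (2×0.0881)² = 0.0310;  (1·δa/a)² = (1×0.0268)² = 0.000719
δQ/Q = √(0.0371) = 0.193
Q = 1.1e+05, so δQ = 0.193 × 1.1e+05 = 21200.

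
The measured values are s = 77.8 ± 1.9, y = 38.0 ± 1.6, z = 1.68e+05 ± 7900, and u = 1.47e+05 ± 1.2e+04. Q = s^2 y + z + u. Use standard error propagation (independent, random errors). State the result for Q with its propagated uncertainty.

(5.45 ± 0.206) × 10^5

Let p = s^2·y = 2.3e+05. δp/p = √((2·δs/s)² + (1·δy/y)²) = √(0.00239 + 0.00177) = 0.0645, so δp = 14800.
Q = p + z + u: δQ = √(δp² + δz² + δu²) = √(2.2e+08 + 6.24e+07 + 1.44e+08) = 20600
Q = 5.45e+05.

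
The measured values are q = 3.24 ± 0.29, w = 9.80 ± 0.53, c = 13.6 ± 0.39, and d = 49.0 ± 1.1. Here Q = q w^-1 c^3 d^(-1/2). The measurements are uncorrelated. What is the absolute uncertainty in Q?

16.1

Relative error in a monomial: (δQ/Q)² = Σ (nᵢ · δxᵢ/xᵢ)².
  (1·δq/q)² = (1×0.0895)² = 0.00801;  (-1·δw/w)² = (-1×0.0541)² = 0.00292;  (3·δc/c)² = (3×0.0287)² = 0.00740;  (−½·δd/d)² = (-0.5×0.0224)² = 0.000126
δQ/Q = √(0.0185) = 0.136
Q = 119, so δQ = 0.136 × 119 = 16.1.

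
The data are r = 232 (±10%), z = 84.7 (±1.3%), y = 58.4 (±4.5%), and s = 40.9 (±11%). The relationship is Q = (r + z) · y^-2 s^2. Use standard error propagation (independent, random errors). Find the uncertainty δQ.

Let u = r + z = 317. δu = √(δr² + δz²) = √(538 + 1.21) = 23.2, so δu/u = 0.0733.
Q is then a monomial in u, y, s:
δQ/Q = √((δu/u)² + (-2·δy/y)² + (2·δs/s)²) = √(0.00538 + 0.00810 + 0.0484) = 0.249
Q = 155, so δQ = 0.249 × 155 = 38.6.

38.6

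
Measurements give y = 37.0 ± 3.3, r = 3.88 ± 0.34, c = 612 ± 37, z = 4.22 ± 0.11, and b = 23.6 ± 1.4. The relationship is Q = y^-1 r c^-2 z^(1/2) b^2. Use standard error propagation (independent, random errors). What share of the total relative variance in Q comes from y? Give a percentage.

(δQ/Q)² = (-1·δy/y)² + (1·δr/r)² + (-2·δc/c)² + (½·δz/z)² + (2·δb/b)²
  y term: (-1×0.0892)² = 0.00795
  r term: (1×0.0876)² = 0.00768
  c term: (-2×0.0605)² = 0.0146
  z term: (0.5×0.0261)² = 0.000170
  b term: (2×0.0593)² = 0.0141
Total = 0.0445. Share from y = 0.00795/0.0445 = 0.179.

17.9%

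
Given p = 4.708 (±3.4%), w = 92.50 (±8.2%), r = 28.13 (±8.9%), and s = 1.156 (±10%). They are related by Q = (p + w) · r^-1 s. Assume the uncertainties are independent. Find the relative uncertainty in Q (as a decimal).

Let u = p + w = 97.21. δu = √(δp² + δw²) = √(0.0256 + 57.5) = 7.59, so δu/u = 0.0780.
Q is then a monomial in u, r, s:
δQ/Q = √((δu/u)² + (-1·δr/r)² + (1·δs/s)²) = √(0.00609 + 0.00792 + 0.0100) = 0.155

0.155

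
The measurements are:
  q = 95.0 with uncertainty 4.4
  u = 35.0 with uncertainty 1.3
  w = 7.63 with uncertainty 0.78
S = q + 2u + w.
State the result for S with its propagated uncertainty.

Sums and differences: (δS)² = Σ (cᵢ δxᵢ)².
  (δq)² = 19.4;  (2·δu)² = 6.76;  (δw)² = 0.608
δS = √(26.7) = 5.17
S = 173.

173 ± 5.17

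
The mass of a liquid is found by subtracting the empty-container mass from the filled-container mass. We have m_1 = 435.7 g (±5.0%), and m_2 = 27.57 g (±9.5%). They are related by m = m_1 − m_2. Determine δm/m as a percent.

Sums and differences: (δm)² = Σ (cᵢ δxᵢ)².
  (δm_1)² = 475;  (δm_2)² = 6.86
δm = √(481) = 21.9 g
m = 408.1 g, so δm/m = 21.9/408.1 = 0.0538.

5.38%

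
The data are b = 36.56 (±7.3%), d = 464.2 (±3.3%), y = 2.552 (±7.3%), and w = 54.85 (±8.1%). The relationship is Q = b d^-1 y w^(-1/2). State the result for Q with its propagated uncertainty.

For a monomial Q ∝ b, d^-1, y, w^(-1/2), fractional errors add in quadrature:
  (1·δb/b)² = (1×0.0730)² = 0.00533;  (-1·δd/d)² = (-1×0.0330)² = 0.00109;  (1·δy/y)² = (1×0.0730)² = 0.00533;  (−½·δw/w)² = (-0.5×0.0810)² = 0.00164
δQ/Q = √(0.0134) = 0.116
Q = 0.02714, so δQ = 0.116 × 0.02714 = 0.00314.

0.02714 ± 0.00314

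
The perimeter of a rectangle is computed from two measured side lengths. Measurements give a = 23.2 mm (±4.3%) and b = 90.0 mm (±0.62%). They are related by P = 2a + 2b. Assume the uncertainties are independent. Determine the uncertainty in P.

2.29 mm

Each term contributes (cᵢ δxᵢ)² to (δP)²:
  (2·δa)² = 3.98;  (2·δb)² = 1.25
δP = √(5.23) = 2.29 mm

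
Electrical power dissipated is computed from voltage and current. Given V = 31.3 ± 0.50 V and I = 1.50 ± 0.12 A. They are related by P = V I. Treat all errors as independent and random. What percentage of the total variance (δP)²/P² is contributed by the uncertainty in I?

(δP/P)² = (1·δV/V)² + (1·δI/I)²
  V term: (1×0.0160)² = 0.000255
  I term: (1×0.0800)² = 0.00640
Total = 0.00666. Share from I = 0.00640/0.00666 = 0.962.

96.2%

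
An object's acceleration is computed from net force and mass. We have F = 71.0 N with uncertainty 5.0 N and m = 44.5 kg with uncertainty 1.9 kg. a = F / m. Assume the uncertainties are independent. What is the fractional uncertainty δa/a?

0.0824

a is a product of powers, so relative uncertainties combine in quadrature:
  (1·δF/F)² = (1×0.0704)² = 0.00496;  (-1·δm/m)² = (-1×0.0427)² = 0.00182
δa/a = √(0.00678) = 0.0824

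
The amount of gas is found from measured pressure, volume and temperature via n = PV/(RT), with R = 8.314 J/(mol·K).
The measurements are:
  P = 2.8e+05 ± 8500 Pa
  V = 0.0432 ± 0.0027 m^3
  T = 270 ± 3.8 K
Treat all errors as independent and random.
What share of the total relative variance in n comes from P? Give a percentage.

(δn/n)² = (1·δP/P)² + (1·δV/V)² + (-1·δT/T)²
  P term: (1×0.0304)² = 0.000922
  V term: (1×0.0625)² = 0.00391
  T term: (-1×0.0141)² = 0.000198
Total = 0.00503. Share from P = 0.000922/0.00503 = 0.183.

18.3%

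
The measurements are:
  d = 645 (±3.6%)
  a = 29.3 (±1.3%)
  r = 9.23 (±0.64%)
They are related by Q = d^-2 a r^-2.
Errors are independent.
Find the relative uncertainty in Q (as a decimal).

For a monomial Q ∝ d^-2, a, r^-2, fractional errors add in quadrature:
  (-2·δd/d)² = (-2×0.0360)² = 0.00518;  (1·δa/a)² = (1×0.0130)² = 0.000169;  (-2·δr/r)² = (-2×0.00640)² = 0.000164
δQ/Q = √(0.00552) = 0.0743

0.0743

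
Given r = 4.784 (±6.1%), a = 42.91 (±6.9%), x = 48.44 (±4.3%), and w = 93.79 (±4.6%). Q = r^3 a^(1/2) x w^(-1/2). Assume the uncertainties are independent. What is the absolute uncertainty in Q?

Products/powers → add relative errors in quadrature, weighted by exponent:
  (3·δr/r)² = (3×0.0610)² = 0.0335;  (½·δa/a)² = (0.5×0.0690)² = 0.00119;  (1·δx/x)² = (1×0.0430)² = 0.00185;  (−½·δw/w)² = (-0.5×0.0460)² = 0.000529
δQ/Q = √(0.0371) = 0.193
Q = 3587, so δQ = 0.193 × 3587 = 691.

691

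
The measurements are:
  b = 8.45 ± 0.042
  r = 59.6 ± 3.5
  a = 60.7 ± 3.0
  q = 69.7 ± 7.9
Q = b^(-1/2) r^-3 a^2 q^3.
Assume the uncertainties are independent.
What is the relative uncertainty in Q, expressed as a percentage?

39.6%

Each factor contributes (exponent × relative error)² to (δQ/Q)²:
  (−½·δb/b)² = (-0.5×0.00497)² = 6.18e-06;  (-3·δr/r)² = (-3×0.0587)² = 0.0310;  (2·δa/a)² = (2×0.0494)² = 0.00977;  (3·δq/q)² = (3×0.113)² = 0.116
δQ/Q = √(0.156) = 0.396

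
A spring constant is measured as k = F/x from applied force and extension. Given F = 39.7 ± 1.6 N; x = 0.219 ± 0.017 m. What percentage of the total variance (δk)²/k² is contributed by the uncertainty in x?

(δk/k)² = (1·δF/F)² + (-1·δx/x)²
  F term: (1×0.0403)² = 0.00162
  x term: (-1×0.0776)² = 0.00603
Total = 0.00765. Share from x = 0.00603/0.00765 = 0.788.

78.8%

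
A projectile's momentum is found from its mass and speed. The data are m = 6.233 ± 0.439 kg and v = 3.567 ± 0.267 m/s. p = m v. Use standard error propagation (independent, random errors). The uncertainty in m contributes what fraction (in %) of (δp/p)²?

47.0%

(δp/p)² = (1·δm/m)² + (1·δv/v)²
  m term: (1×0.0704)² = 0.00496
  v term: (1×0.0749)² = 0.00560
Total = 0.0106. Share from m = 0.00496/0.0106 = 0.470.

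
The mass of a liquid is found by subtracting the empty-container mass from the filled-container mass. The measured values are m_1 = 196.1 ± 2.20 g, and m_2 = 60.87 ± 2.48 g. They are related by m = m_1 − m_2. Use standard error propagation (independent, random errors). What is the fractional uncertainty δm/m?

0.0245

Each term contributes (cᵢ δxᵢ)² to (δm)²:
  (δm_1)² = 4.84;  (δm_2)² = 6.15
δm = √(11.0) = 3.32 g
m = 135.2 g, so δm/m = 3.32/135.2 = 0.0245.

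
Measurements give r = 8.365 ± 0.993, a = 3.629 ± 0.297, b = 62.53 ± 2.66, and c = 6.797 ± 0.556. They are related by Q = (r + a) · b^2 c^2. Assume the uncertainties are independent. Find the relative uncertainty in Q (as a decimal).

Let u = r + a = 11.99. δu = √(δr² + δa²) = √(0.986 + 0.0882) = 1.04, so δu/u = 0.0864.
Q is then a monomial in u, b, c:
δQ/Q = √((δu/u)² + (2·δb/b)² + (2·δc/c)²) = √(0.00747 + 0.00724 + 0.0268) = 0.204

0.204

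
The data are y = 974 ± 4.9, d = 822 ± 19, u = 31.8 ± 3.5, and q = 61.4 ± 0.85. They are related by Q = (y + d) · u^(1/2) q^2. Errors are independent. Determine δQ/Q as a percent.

6.26%

Let w = y + d = 1800. δw = √(δy² + δd²) = √(24.0 + 361) = 19.6, so δw/w = 0.0109.
Q is then a monomial in w, u, q:
δQ/Q = √((δw/w)² + (½·δu/u)² + (2·δq/q)²) = √(0.000119 + 0.00303 + 0.000767) = 0.0626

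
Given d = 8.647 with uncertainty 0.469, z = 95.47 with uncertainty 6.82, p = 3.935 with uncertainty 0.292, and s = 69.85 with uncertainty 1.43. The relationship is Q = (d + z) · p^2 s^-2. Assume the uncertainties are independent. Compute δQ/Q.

Let u = d + z = 104.1. δu = √(δd² + δz²) = √(0.220 + 46.5) = 6.84, so δu/u = 0.0657.
Q is then a monomial in u, p, s:
δQ/Q = √((δu/u)² + (2·δp/p)² + (-2·δs/s)²) = √(0.00431 + 0.0220 + 0.00168) = 0.167

0.167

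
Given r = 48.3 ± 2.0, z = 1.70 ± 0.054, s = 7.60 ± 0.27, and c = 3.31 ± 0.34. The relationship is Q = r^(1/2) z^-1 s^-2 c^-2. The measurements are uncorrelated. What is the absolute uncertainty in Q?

0.00143

Each factor contributes (exponent × relative error)² to (δQ/Q)²:
  (½·δr/r)² = (0.5×0.0414)² = 0.000429;  (-1·δz/z)² = (-1×0.0318)² = 0.00101;  (-2·δs/s)² = (-2×0.0355)² = 0.00505;  (-2·δc/c)² = (-2×0.103)² = 0.0422
δQ/Q = √(0.0487) = 0.221
Q = 0.00646, so δQ = 0.221 × 0.00646 = 0.00143.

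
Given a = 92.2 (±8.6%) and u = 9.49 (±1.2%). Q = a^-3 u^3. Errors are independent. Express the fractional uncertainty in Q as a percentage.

26.0%

Each factor contributes (exponent × relative error)² to (δQ/Q)²:
  (-3·δa/a)² = (-3×0.0860)² = 0.0666;  (3·δu/u)² = (3×0.0120)² = 0.00130
δQ/Q = √(0.0679) = 0.260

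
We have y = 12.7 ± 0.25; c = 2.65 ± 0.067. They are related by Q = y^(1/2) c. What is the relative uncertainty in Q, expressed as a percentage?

Q is a product of powers, so relative uncertainties combine in quadrature:
  (½·δy/y)² = (0.5×0.0197)² = 9.69e-05;  (1·δc/c)² = (1×0.0253)² = 0.000639
δQ/Q = √(0.000736) = 0.0271

2.71%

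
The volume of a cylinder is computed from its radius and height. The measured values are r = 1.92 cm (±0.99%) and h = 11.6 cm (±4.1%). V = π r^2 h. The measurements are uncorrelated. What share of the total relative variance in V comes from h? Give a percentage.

81.1%

(δV/V)² = (2·δr/r)² + (1·δh/h)²
  r term: (2×0.00990)² = 0.000392
  h term: (1×0.0410)² = 0.00168
Total = 0.00207. Share from h = 0.00168/0.00207 = 0.811.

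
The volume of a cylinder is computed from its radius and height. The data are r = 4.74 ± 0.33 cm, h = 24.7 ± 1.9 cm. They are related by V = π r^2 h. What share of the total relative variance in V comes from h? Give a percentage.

23.4%

(δV/V)² = (2·δr/r)² + (1·δh/h)²
  r term: (2×0.0696)² = 0.0194
  h term: (1×0.0769)² = 0.00592
Total = 0.0253. Share from h = 0.00592/0.0253 = 0.234.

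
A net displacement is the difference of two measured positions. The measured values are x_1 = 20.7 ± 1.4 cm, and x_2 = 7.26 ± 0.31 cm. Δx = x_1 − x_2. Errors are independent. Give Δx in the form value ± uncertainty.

For a sum/difference, combine absolute errors in quadrature:
  (δx_1)² = 1.96;  (δx_2)² = 0.0961
δΔx = √(2.06) = 1.43 cm
Δx = 13.4 cm.

13.4 ± 1.43 cm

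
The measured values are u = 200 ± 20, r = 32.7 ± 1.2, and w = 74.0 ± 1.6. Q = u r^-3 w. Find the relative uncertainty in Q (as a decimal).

Q is a product of powers, so relative uncertainties combine in quadrature:
  (1·δu/u)² = (1×0.100)² = 0.0100;  (-3·δr/r)² = (-3×0.0367)² = 0.0121;  (1·δw/w)² = (1×0.0216)² = 0.000467
δQ/Q = √(0.0226) = 0.150

0.150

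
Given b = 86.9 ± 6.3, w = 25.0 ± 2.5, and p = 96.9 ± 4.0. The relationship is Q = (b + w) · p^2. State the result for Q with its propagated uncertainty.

Let u = b + w = 112. δu = √(δb² + δw²) = √(39.7 + 6.25) = 6.78, so δu/u = 0.0606.
Q is then a monomial in u, p:
δQ/Q = √((δu/u)² + (2·δp/p)²) = √(0.00367 + 0.00682) = 0.102
Q = 1.05e+06, so δQ = 0.102 × 1.05e+06 = 1.08e+05.

(1.05 ± 0.108) × 10^6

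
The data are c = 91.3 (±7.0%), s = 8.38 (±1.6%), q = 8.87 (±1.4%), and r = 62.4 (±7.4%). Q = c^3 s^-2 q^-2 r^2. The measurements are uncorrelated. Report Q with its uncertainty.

Relative error in a monomial: (δQ/Q)² = Σ (nᵢ · δxᵢ/xᵢ)².
  (3·δc/c)² = (3×0.0700)² = 0.0441;  (-2·δs/s)² = (-2×0.0160)² = 0.00102;  (-2·δq/q)² = (-2×0.0140)² = 0.000784;  (2·δr/r)² = (2×0.0740)² = 0.0219
δQ/Q = √(0.0678) = 0.260
Q = 5.36e+05, so δQ = 0.260 × 5.36e+05 = 1.4e+05.

(5.36 ± 1.40) × 10^5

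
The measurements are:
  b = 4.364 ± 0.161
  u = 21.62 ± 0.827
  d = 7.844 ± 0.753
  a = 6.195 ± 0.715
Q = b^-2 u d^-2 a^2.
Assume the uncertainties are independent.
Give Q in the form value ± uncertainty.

Products/powers → add relative errors in quadrature, weighted by exponent:
  (-2·δb/b)² = (-2×0.0369)² = 0.00544;  (1·δu/u)² = (1×0.0383)² = 0.00146;  (-2·δd/d)² = (-2×0.0960)² = 0.0369;  (2·δa/a)² = (2×0.115)² = 0.0533
δQ/Q = √(0.0971) = 0.312
Q = 0.7081, so δQ = 0.312 × 0.7081 = 0.221.

0.7081 ± 0.221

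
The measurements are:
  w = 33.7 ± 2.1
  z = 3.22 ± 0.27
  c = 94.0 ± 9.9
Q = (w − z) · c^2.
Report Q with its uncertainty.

Let u = w − z = 30.5. δu = √(δw² + δz²) = √(4.41 + 0.0729) = 2.12, so δu/u = 0.0695.
Q is then a monomial in u, c:
δQ/Q = √((δu/u)² + (2·δc/c)²) = √(0.00483 + 0.0444) = 0.222
Q = 2.69e+05, so δQ = 0.222 × 2.69e+05 = 59700.

(2.69 ± 0.597) × 10^5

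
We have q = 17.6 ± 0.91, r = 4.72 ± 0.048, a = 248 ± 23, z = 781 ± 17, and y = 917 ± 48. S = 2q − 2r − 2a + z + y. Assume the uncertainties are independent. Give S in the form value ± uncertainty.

Absolute uncertainties add in quadrature for a linear combination:
  (2·δq)² = 3.31;  (2·δr)² = 0.00922;  (2·δa)² = 2120;  (δz)² = 289;  (δy)² = 2300
δS = √(4710) = 68.6
S = 1230.

1230 ± 68.6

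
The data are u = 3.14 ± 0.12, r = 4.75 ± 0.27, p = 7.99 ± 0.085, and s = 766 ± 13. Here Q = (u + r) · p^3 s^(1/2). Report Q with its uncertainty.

Let w = u + r = 7.89. δw = √(δu² + δr²) = √(0.0144 + 0.0729) = 0.295, so δw/w = 0.0374.
Q is then a monomial in w, p, s:
δQ/Q = √((δw/w)² + (3·δp/p)² + (½·δs/s)²) = √(0.00140 + 0.00102 + 7.2e-05) = 0.0499
Q = 1.11e+05, so δQ = 0.0499 × 1.11e+05 = 5560.

(1.11 ± 0.0556) × 10^5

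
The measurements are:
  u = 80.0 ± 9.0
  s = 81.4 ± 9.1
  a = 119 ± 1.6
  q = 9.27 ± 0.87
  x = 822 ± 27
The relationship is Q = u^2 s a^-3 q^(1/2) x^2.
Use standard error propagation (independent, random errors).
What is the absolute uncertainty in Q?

1.7e+05

For a monomial Q ∝ u^2, s, a^-3, q^(1/2), x^2, fractional errors add in quadrature:
  (2·δu/u)² = (2×0.113)² = 0.0506;  (1·δs/s)² = (1×0.112)² = 0.0125;  (-3·δa/a)² = (-3×0.0134)² = 0.00163;  (½·δq/q)² = (0.5×0.0939)² = 0.00220;  (2·δx/x)² = (2×0.0328)² = 0.00432
δQ/Q = √(0.0713) = 0.267
Q = 6.36e+05, so δQ = 0.267 × 6.36e+05 = 1.7e+05.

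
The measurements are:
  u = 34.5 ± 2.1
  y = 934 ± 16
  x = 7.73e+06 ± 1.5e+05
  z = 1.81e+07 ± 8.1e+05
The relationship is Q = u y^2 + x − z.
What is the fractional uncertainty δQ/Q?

0.114

Let p = u·y^2 = 3.01e+07. δp/p = √((1·δu/u)² + (2·δy/y)²) = √(0.00371 + 0.00117) = 0.0698, so δp = 2.1e+06.
Q = p + x − z: δQ = √(δp² + δx² + δz²) = √(4.42e+12 + 2.25e+10 + 6.56e+11) = 2.26e+06
Q = 1.97e+07, so δQ/Q = 2.26e+06/1.97e+07 = 0.114.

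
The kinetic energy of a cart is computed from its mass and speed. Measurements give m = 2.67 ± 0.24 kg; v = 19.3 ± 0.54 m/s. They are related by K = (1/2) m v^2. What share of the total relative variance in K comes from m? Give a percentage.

(δK/K)² = (1·δm/m)² + (2·δv/v)²
  m term: (1×0.0899)² = 0.00808
  v term: (2×0.0280)² = 0.00313
Total = 0.0112. Share from m = 0.00808/0.0112 = 0.721.

72.1%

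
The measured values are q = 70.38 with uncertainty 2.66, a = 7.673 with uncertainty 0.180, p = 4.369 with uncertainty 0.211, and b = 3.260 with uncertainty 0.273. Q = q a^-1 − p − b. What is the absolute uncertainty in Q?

Let w = q·a^-1 = 9.172. δw/w = √((1·δq/q)² + (-1·δa/a)²) = √(0.00143 + 0.000550) = 0.0445, so δw = 0.408.
Q = w − p − b: δQ = √(δw² + δp² + δb²) = √(0.166 + 0.0445 + 0.0745) = 0.534

0.534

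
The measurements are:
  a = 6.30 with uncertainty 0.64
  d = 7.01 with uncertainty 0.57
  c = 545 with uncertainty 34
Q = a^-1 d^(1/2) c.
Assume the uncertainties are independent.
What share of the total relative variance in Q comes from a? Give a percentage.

(δQ/Q)² = (-1·δa/a)² + (½·δd/d)² + (1·δc/c)²
  a term: (-1×0.102)² = 0.0103
  d term: (0.5×0.0813)² = 0.00165
  c term: (1×0.0624)² = 0.00389
Total = 0.0159. Share from a = 0.0103/0.0159 = 0.650.

65.0%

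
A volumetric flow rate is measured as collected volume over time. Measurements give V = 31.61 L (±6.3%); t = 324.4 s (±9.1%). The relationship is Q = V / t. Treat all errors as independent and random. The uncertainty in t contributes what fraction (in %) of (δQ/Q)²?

67.6%

(δQ/Q)² = (1·δV/V)² + (-1·δt/t)²
  V term: (1×0.0630)² = 0.00397
  t term: (-1×0.0910)² = 0.00828
Total = 0.0123. Share from t = 0.00828/0.0123 = 0.676.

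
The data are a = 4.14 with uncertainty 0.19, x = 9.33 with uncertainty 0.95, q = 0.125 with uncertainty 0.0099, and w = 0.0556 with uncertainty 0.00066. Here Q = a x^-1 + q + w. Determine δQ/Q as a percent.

Let p = a·x^-1 = 0.444. δp/p = √((1·δa/a)² + (-1·δx/x)²) = √(0.00211 + 0.0104) = 0.112, so δp = 0.0496.
Q = p + q + w: δQ = √(δp² + δq² + δw²) = √(0.00246 + 9.8e-05 + 4.36e-07) = 0.0505
Q = 0.624, so δQ/Q = 0.0505/0.624 = 0.0810.

8.10%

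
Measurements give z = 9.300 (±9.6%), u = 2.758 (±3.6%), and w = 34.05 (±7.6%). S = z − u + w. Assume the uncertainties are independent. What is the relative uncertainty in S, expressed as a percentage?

For a sum/difference, combine absolute errors in quadrature:
  (δz)² = 0.797;  (δu)² = 0.00986;  (δw)² = 6.70
δS = √(7.50) = 2.74
S = 40.59, so δS/S = 2.74/40.59 = 0.0675.

6.75%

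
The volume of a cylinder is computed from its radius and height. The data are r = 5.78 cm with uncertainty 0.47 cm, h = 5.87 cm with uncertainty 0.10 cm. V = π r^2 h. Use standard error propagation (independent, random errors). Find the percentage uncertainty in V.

16.4%

For a monomial V ∝ r^2, h, fractional errors add in quadrature:
  (2·δr/r)² = (2×0.0813)² = 0.0264;  (1·δh/h)² = (1×0.0170)² = 0.000290
δV/V = √(0.0267) = 0.164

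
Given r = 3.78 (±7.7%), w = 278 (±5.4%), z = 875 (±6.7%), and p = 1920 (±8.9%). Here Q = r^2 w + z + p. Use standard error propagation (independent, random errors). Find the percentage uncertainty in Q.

9.94%

Let h = r^2·w = 3970. δh/h = √((2·δr/r)² + (1·δw/w)²) = √(0.0237 + 0.00292) = 0.163, so δh = 648.
Q = h + z + p: δQ = √(δh² + δz² + δp²) = √(4.2e+05 + 3440 + 29200) = 673
Q = 6770, so δQ/Q = 673/6770 = 0.0994.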